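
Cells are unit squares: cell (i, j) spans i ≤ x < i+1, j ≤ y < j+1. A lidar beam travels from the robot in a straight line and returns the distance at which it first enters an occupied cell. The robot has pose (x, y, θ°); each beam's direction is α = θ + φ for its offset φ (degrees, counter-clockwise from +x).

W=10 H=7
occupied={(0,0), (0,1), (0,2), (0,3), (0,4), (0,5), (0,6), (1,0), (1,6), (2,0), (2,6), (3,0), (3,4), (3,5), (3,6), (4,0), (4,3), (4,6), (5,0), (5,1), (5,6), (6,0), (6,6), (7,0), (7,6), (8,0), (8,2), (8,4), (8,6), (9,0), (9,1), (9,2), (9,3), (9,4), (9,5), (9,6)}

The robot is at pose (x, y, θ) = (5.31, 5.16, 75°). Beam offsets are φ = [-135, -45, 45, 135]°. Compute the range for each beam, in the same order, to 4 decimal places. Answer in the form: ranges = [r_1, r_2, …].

beam 1: φ=-135°, α=300°
  d=(0.5000,-0.8660)  start (5,5)  tX=1.3800 tY=0.1848  stride 1/|dx|=2.0000 1/|dy|=1.1547
    cross y-line → (5,4), t=0.1848
    cross y-line → (5,3), t=1.3395
    cross x-line → (6,3), t=1.3800
    cross y-line → (6,2), t=2.4942
    cross x-line → (7,2), t=3.3800
    cross y-line → (7,1), t=3.6489
    cross y-line → (7,0), t=4.8036 (wall)
  → r_1 = 4.8036
beam 2: φ=-45°, α=30°
  d=(0.8660,0.5000)  start (5,5)  tX=0.7967 tY=1.6800  stride 1/|dx|=1.1547 1/|dy|=2.0000
    cross x-line → (6,5), t=0.7967
    cross y-line → (6,6), t=1.6800 (wall)
  → r_2 = 1.6800
beam 3: φ=45°, α=120°
  d=(-0.5000,0.8660)  start (5,5)  tX=0.6200 tY=0.9699  stride 1/|dx|=2.0000 1/|dy|=1.1547
    cross x-line → (4,5), t=0.6200
    cross y-line → (4,6), t=0.9699 (wall)
  → r_3 = 0.9699
beam 4: φ=135°, α=210°
  d=(-0.8660,-0.5000)  start (5,5)  tX=0.3580 tY=0.3200  stride 1/|dx|=1.1547 1/|dy|=2.0000
    cross y-line → (5,4), t=0.3200
    cross x-line → (4,4), t=0.3580
    cross x-line → (3,4), t=1.5127 (wall)
  → r_4 = 1.5127

ranges = [4.8036, 1.6800, 0.9699, 1.5127]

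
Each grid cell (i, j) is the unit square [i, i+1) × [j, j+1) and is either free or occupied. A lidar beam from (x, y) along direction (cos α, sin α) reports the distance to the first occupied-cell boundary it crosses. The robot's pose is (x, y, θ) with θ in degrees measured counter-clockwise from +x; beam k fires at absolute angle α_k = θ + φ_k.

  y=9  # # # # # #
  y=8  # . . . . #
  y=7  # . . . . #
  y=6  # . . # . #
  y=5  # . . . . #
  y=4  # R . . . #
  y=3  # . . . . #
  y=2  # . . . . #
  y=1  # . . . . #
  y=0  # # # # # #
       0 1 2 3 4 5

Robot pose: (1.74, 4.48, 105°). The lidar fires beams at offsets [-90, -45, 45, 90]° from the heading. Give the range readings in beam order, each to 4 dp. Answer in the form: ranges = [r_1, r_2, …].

beam 1: φ=-90°, α=15°
  dir = (cos 15°, sin 15°) = (0.9659, 0.2588); from cell (1,4)
  next x-line at t=0.2692, next y-line at t=2.0091; Δt_x=1.0353, Δt_y=3.8637
    x: enter (2,4) at t=0.2692
    x: enter (3,4) at t=1.3044
    y: enter (3,5) at t=2.0091
    x: enter (4,5) at t=2.3397
    x: enter (5,5) at t=3.3750 ← occupied
  → r_1 = 3.3750
beam 2: φ=-45°, α=60°
  dir = (cos 60°, sin 60°) = (0.5000, 0.8660); from cell (1,4)
  next x-line at t=0.5200, next y-line at t=0.6004; Δt_x=2.0000, Δt_y=1.1547
    x: enter (2,4) at t=0.5200
    y: enter (2,5) at t=0.6004
    y: enter (2,6) at t=1.7551
    x: enter (3,6) at t=2.5200 ← occupied
  → r_2 = 2.5200
beam 3: φ=45°, α=150°
  dir = (cos 150°, sin 150°) = (-0.8660, 0.5000); from cell (1,4)
  next x-line at t=0.8545, next y-line at t=1.0400; Δt_x=1.1547, Δt_y=2.0000
    x: enter (0,4) at t=0.8545 ← occupied
  → r_3 = 0.8545
beam 4: φ=90°, α=195°
  dir = (cos 195°, sin 195°) = (-0.9659, -0.2588); from cell (1,4)
  next x-line at t=0.7661, next y-line at t=1.8546; Δt_x=1.0353, Δt_y=3.8637
    x: enter (0,4) at t=0.7661 ← occupied
  → r_4 = 0.7661

ranges = [3.3750, 2.5200, 0.8545, 0.7661]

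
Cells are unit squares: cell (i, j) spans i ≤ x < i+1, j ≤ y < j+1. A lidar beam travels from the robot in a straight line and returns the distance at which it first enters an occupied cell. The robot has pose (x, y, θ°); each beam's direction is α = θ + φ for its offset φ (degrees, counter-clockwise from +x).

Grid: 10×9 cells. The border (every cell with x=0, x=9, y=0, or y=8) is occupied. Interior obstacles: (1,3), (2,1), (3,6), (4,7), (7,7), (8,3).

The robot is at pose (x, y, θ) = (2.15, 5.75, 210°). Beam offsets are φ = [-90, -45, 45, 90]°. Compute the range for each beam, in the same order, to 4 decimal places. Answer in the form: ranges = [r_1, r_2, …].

ranges = [2.3000, 1.1906, 1.8117, 5.4848]

beam 1: φ=-90°, α=120°
  cosα=-0.5000 sinα=0.8660 | (2,5) | tMaxX 0.3000 tMaxY 0.2887 | tΔX 2.0000 tΔY 1.1547
    t=0.2887 [y] (2,6)
    t=0.3000 [x] (1,6)
    t=1.4434 [y] (1,7)
    t=2.3000 [x] (0,7) — stop
  → r_1 = 2.3000
beam 2: φ=-45°, α=165°
  cosα=-0.9659 sinα=0.2588 | (2,5) | tMaxX 0.1553 tMaxY 0.9659 | tΔX 1.0353 tΔY 3.8637
    t=0.1553 [x] (1,5)
    t=0.9659 [y] (1,6)
    t=1.1906 [x] (0,6) — stop
  → r_2 = 1.1906
beam 3: φ=45°, α=255°
  cosα=-0.2588 sinα=-0.9659 | (2,5) | tMaxX 0.5796 tMaxY 0.7765 | tΔX 3.8637 tΔY 1.0353
    t=0.5796 [x] (1,5)
    t=0.7765 [y] (1,4)
    t=1.8117 [y] (1,3) — stop
  → r_3 = 1.8117
beam 4: φ=90°, α=300°
  cosα=0.5000 sinα=-0.8660 | (2,5) | tMaxX 1.7000 tMaxY 0.8660 | tΔX 2.0000 tΔY 1.1547
    t=0.8660 [y] (2,4)
    t=1.7000 [x] (3,4)
    t=2.0207 [y] (3,3)
    t=3.1754 [y] (3,2)
    t=3.7000 [x] (4,2)
    t=4.3301 [y] (4,1)
    t=5.4848 [y] (4,0) — stop
  → r_4 = 5.4848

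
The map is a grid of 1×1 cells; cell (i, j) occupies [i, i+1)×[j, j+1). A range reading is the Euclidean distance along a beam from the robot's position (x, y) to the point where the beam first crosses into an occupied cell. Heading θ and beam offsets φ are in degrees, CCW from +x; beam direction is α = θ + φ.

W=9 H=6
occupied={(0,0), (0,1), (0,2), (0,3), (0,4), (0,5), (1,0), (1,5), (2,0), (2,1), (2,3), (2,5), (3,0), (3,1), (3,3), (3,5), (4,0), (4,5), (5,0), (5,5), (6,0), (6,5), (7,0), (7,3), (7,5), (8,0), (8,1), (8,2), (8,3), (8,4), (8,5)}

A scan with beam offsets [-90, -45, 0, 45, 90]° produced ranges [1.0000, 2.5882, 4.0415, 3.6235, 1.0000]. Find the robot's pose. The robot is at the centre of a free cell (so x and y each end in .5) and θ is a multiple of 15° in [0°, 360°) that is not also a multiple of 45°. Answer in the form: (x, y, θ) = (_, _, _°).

The pose lattice has 23·16 = 368 candidates. Test each by forward raycasting.
  (2.5, 2.5, 150°): beam 1 = 0.5774 ≠ 1.0000 ✗
  (5.5, 2.5, 60°): beam 1 = 2.8868 ≠ 1.0000 ✗
  (7.5, 1.5, 75°): beam 1 = 0.5176 ≠ 1.0000 ✗
  (3.5, 4.5, 105°): beam 1 = 1.9319 ≠ 1.0000 ✗
  (5.5, 1.5, 345°): beam 1 = 0.5176 ≠ 1.0000 ✗
  …
  (6.5, 4.5, 240°): r_1=1.0000, r_2=2.5882, r_3=4.0415, r_4=3.6235, r_5=1.0000 — all match ✓
Only this pose fits every beam.

(x, y, θ) = (6.5, 4.5, 240°)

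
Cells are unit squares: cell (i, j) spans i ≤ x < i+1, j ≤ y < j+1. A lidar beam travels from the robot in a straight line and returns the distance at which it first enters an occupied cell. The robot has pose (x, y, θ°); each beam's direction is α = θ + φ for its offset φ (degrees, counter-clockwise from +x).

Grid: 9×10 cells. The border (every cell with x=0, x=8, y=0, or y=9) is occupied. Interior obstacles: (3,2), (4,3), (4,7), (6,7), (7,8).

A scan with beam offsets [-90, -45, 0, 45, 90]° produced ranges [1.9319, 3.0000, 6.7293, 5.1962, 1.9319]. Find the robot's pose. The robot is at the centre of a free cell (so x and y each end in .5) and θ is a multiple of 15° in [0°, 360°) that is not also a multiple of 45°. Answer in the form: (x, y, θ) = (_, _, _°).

Candidates: 51 free-cell centres × 16 headings = 816 poses. Raycast each; keep the one whose scan matches to 4 dp.
  (1.5, 3.5, 165°): beam 1 = 5.6940 ≠ 1.9319 ✗
  (6.5, 4.5, 165°): beam 1 = 3.6235 ≠ 1.9319 ✗
  (6.5, 6.5, 120°): beam 1 = 1.7321 ≠ 1.9319 ✗
  (1.5, 6.5, 60°): beam 1 = 7.5056 ≠ 1.9319 ✗
  …
  (7.5, 5.5, 195°): r_1=1.9319, r_2=3.0000, r_3=6.7293, r_4=5.1962, r_5=1.9319 — all match ✓
No second candidate reproduces the full scan.

(x, y, θ) = (7.5, 5.5, 195°)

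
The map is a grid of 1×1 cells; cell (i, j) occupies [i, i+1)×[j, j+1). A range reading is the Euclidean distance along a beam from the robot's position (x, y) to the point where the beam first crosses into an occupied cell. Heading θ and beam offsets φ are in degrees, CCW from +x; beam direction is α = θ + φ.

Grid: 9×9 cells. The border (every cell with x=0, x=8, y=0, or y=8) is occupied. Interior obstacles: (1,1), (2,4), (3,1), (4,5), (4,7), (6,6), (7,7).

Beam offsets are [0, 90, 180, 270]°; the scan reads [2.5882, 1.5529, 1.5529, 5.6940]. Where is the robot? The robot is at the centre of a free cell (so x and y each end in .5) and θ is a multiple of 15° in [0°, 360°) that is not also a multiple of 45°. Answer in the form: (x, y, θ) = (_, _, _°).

(x, y, θ) = (6.5, 2.5, 195°)

Candidates: 42 free-cell centres × 16 headings = 672 poses. Raycast each; keep the one whose scan matches to 4 dp.
  (7.5, 6.5, 105°): beam 1 = 0.5176 ≠ 2.5882 ✗
  (5.5, 1.5, 285°): beam 1 = 0.5176 ≠ 2.5882 ✗
  (4.5, 4.5, 255°): beam 2 = 3.6235 ≠ 1.5529 ✗
  …
  (6.5, 2.5, 195°): r_1=2.5882, r_2=1.5529, r_3=1.5529, r_4=5.6940 — all match ✓
No second candidate reproduces the full scan.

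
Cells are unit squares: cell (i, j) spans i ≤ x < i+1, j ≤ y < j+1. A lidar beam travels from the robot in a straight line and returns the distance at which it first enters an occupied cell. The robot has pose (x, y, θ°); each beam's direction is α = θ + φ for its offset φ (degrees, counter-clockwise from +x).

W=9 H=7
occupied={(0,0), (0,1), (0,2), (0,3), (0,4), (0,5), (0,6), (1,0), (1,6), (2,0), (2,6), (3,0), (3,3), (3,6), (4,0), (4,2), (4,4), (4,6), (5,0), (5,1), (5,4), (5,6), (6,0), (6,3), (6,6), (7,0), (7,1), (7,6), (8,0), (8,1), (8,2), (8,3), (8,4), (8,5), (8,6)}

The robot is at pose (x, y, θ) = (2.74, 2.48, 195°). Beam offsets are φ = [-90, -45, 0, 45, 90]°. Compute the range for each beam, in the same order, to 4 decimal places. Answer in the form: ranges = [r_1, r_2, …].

beam 1: φ=-90°, α=105°
  dir = (cos 105°, sin 105°) = (-0.2588, 0.9659); from cell (2,2)
  next x-line at t=2.8591, next y-line at t=0.5383; Δt_x=3.8637, Δt_y=1.0353
    y: enter (2,3) at t=0.5383
    y: enter (2,4) at t=1.5736
    y: enter (2,5) at t=2.6089
    x: enter (1,5) at t=2.8591
    y: enter (1,6) at t=3.6442 ← occupied
  → r_1 = 3.6442
beam 2: φ=-45°, α=150°
  dir = (cos 150°, sin 150°) = (-0.8660, 0.5000); from cell (2,2)
  next x-line at t=0.8545, next y-line at t=1.0400; Δt_x=1.1547, Δt_y=2.0000
    x: enter (1,2) at t=0.8545
    y: enter (1,3) at t=1.0400
    x: enter (0,3) at t=2.0092 ← occupied
  → r_2 = 2.0092
beam 3: φ=0°, α=195°
  dir = (cos 195°, sin 195°) = (-0.9659, -0.2588); from cell (2,2)
  next x-line at t=0.7661, next y-line at t=1.8546; Δt_x=1.0353, Δt_y=3.8637
    x: enter (1,2) at t=0.7661
    x: enter (0,2) at t=1.8014 ← occupied
  → r_3 = 1.8014
beam 4: φ=45°, α=240°
  dir = (cos 240°, sin 240°) = (-0.5000, -0.8660); from cell (2,2)
  next x-line at t=1.4800, next y-line at t=0.5543; Δt_x=2.0000, Δt_y=1.1547
    y: enter (2,1) at t=0.5543
    x: enter (1,1) at t=1.4800
    y: enter (1,0) at t=1.7090 ← occupied
  → r_4 = 1.7090
beam 5: φ=90°, α=285°
  dir = (cos 285°, sin 285°) = (0.2588, -0.9659); from cell (2,2)
  next x-line at t=1.0046, next y-line at t=0.4969; Δt_x=3.8637, Δt_y=1.0353
    y: enter (2,1) at t=0.4969
    x: enter (3,1) at t=1.0046
    y: enter (3,0) at t=1.5322 ← occupied
  → r_5 = 1.5322

ranges = [3.6442, 2.0092, 1.8014, 1.7090, 1.5322]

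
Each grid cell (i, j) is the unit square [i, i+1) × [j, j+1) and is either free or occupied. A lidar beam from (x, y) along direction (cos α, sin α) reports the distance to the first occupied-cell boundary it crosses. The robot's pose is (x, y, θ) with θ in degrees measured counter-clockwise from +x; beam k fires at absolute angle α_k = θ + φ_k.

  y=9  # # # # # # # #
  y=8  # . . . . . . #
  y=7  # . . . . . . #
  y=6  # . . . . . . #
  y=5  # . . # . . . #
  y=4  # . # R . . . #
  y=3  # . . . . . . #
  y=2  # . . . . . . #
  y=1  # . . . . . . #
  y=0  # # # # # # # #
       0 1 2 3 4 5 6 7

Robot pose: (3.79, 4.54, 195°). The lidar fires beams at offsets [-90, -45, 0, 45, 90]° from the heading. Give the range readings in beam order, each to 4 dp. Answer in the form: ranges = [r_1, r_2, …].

beam 1: φ=-90°, α=105°
  d=(-0.2588,0.9659)  start (3,4)  tX=3.0523 tY=0.4762  stride 1/|dx|=3.8637 1/|dy|=1.0353
    cross y-line → (3,5), t=0.4762 (wall)
  → r_1 = 0.4762
beam 2: φ=-45°, α=150°
  d=(-0.8660,0.5000)  start (3,4)  tX=0.9122 tY=0.9200  stride 1/|dx|=1.1547 1/|dy|=2.0000
    cross x-line → (2,4), t=0.9122 (wall)
  → r_2 = 0.9122
beam 3: φ=0°, α=195°
  d=(-0.9659,-0.2588)  start (3,4)  tX=0.8179 tY=2.0864  stride 1/|dx|=1.0353 1/|dy|=3.8637
    cross x-line → (2,4), t=0.8179 (wall)
  → r_3 = 0.8179
beam 4: φ=45°, α=240°
  d=(-0.5000,-0.8660)  start (3,4)  tX=1.5800 tY=0.6235  stride 1/|dx|=2.0000 1/|dy|=1.1547
    cross y-line → (3,3), t=0.6235
    cross x-line → (2,3), t=1.5800
    cross y-line → (2,2), t=1.7782
    cross y-line → (2,1), t=2.9329
    cross x-line → (1,1), t=3.5800
    cross y-line → (1,0), t=4.0876 (wall)
  → r_4 = 4.0876
beam 5: φ=90°, α=285°
  d=(0.2588,-0.9659)  start (3,4)  tX=0.8114 tY=0.5590  stride 1/|dx|=3.8637 1/|dy|=1.0353
    cross y-line → (3,3), t=0.5590
    cross x-line → (4,3), t=0.8114
    cross y-line → (4,2), t=1.5943
    cross y-line → (4,1), t=2.6296
    cross y-line → (4,0), t=3.6649 (wall)
  → r_5 = 3.6649

ranges = [0.4762, 0.9122, 0.8179, 4.0876, 3.6649]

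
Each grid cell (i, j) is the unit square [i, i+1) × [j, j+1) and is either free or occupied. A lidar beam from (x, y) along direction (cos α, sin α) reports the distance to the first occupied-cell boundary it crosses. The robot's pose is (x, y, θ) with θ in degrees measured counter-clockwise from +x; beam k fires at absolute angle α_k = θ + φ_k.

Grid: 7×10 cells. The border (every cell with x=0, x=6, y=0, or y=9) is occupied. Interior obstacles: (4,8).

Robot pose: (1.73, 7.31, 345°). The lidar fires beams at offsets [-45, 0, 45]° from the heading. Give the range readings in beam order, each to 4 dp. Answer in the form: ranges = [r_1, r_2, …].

beam 1: φ=-45°, α=300°
  cosα=0.5000 sinα=-0.8660 | (1,7) | tMaxX 0.5400 tMaxY 0.3580 | tΔX 2.0000 tΔY 1.1547
    t=0.3580 [y] (1,6)
    t=0.5400 [x] (2,6)
    t=1.5127 [y] (2,5)
    t=2.5400 [x] (3,5)
    t=2.6674 [y] (3,4)
    t=3.8221 [y] (3,3)
    t=4.5400 [x] (4,3)
    t=4.9768 [y] (4,2)
    t=6.1315 [y] (4,1)
    t=6.5400 [x] (5,1)
    t=7.2862 [y] (5,0) — stop
  → r_1 = 7.2862
beam 2: φ=0°, α=345°
  cosα=0.9659 sinα=-0.2588 | (1,7) | tMaxX 0.2795 tMaxY 1.1977 | tΔX 1.0353 tΔY 3.8637
    t=0.2795 [x] (2,7)
    t=1.1977 [y] (2,6)
    t=1.3148 [x] (3,6)
    t=2.3501 [x] (4,6)
    t=3.3854 [x] (5,6)
    t=4.4206 [x] (6,6) — stop
  → r_2 = 4.4206
beam 3: φ=45°, α=30°
  cosα=0.8660 sinα=0.5000 | (1,7) | tMaxX 0.3118 tMaxY 1.3800 | tΔX 1.1547 tΔY 2.0000
    t=0.3118 [x] (2,7)
    t=1.3800 [y] (2,8)
    t=1.4665 [x] (3,8)
    t=2.6212 [x] (4,8) — stop
  → r_3 = 2.6212

ranges = [7.2862, 4.4206, 2.6212]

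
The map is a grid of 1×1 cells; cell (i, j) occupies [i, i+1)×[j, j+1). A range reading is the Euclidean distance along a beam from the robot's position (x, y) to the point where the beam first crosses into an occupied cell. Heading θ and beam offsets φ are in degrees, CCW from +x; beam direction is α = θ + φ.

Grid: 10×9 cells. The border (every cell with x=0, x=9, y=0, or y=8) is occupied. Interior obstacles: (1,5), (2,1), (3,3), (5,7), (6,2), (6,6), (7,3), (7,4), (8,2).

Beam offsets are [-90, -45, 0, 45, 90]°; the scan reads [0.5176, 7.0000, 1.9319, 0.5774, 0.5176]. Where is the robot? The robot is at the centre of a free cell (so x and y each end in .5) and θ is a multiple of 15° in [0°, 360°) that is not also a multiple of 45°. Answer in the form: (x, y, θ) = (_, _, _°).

Enumerate (i+0.5, j+0.5, θ) over the 47 free cells and 16 admissible headings. For each, cast all 5 beams and compare to the given ranges.
  (7.5, 2.5, 255°): beam 2 = 0.5774 ≠ 7.0000 ✗
  (2.5, 3.5, 105°): beam 2 = 5.0000 ≠ 7.0000 ✗
  (8.5, 6.5, 15°): beam 1 = 1.9319 ≠ 0.5176 ✗
  …
  (1.5, 1.5, 105°): r_1=0.5176, r_2=7.0000, r_3=1.9319, r_4=0.5774, r_5=0.5176 — all match ✓
Unique over the lattice → pose = (1.5, 1.5, 105°).

(x, y, θ) = (1.5, 1.5, 105°)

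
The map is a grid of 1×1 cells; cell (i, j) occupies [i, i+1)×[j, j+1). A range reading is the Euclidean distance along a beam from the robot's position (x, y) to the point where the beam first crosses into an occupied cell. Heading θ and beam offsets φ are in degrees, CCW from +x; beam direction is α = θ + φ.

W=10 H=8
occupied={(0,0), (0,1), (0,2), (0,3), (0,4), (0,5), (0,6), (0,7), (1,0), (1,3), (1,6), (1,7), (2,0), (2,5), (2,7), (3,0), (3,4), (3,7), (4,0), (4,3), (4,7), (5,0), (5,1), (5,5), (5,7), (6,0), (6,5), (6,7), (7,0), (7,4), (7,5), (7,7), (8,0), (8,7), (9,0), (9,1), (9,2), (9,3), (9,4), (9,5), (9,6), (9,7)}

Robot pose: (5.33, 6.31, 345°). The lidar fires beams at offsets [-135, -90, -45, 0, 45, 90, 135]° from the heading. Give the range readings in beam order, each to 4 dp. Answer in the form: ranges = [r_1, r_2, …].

ranges = [2.6200, 0.3209, 0.3580, 1.1977, 1.3800, 0.7143, 0.7967]

beam 1: φ=-135°, α=210°
  d=(-0.8660,-0.5000)  start (5,6)  tX=0.3811 tY=0.6200  stride 1/|dx|=1.1547 1/|dy|=2.0000
    cross x-line → (4,6), t=0.3811
    cross y-line → (4,5), t=0.6200
    cross x-line → (3,5), t=1.5358
    cross y-line → (3,4), t=2.6200 (wall)
  → r_1 = 2.6200
beam 2: φ=-90°, α=255°
  d=(-0.2588,-0.9659)  start (5,6)  tX=1.2750 tY=0.3209  stride 1/|dx|=3.8637 1/|dy|=1.0353
    cross y-line → (5,5), t=0.3209 (wall)
  → r_2 = 0.3209
beam 3: φ=-45°, α=300°
  d=(0.5000,-0.8660)  start (5,6)  tX=1.3400 tY=0.3580  stride 1/|dx|=2.0000 1/|dy|=1.1547
    cross y-line → (5,5), t=0.3580 (wall)
  → r_3 = 0.3580
beam 4: φ=0°, α=345°
  d=(0.9659,-0.2588)  start (5,6)  tX=0.6936 tY=1.1977  stride 1/|dx|=1.0353 1/|dy|=3.8637
    cross x-line → (6,6), t=0.6936
    cross y-line → (6,5), t=1.1977 (wall)
  → r_4 = 1.1977
beam 5: φ=45°, α=30°
  d=(0.8660,0.5000)  start (5,6)  tX=0.7736 tY=1.3800  stride 1/|dx|=1.1547 1/|dy|=2.0000
    cross x-line → (6,6), t=0.7736
    cross y-line → (6,7), t=1.3800 (wall)
  → r_5 = 1.3800
beam 6: φ=90°, α=75°
  d=(0.2588,0.9659)  start (5,6)  tX=2.5887 tY=0.7143  stride 1/|dx|=3.8637 1/|dy|=1.0353
    cross y-line → (5,7), t=0.7143 (wall)
  → r_6 = 0.7143
beam 7: φ=135°, α=120°
  d=(-0.5000,0.8660)  start (5,6)  tX=0.6600 tY=0.7967  stride 1/|dx|=2.0000 1/|dy|=1.1547
    cross x-line → (4,6), t=0.6600
    cross y-line → (4,7), t=0.7967 (wall)
  → r_7 = 0.7967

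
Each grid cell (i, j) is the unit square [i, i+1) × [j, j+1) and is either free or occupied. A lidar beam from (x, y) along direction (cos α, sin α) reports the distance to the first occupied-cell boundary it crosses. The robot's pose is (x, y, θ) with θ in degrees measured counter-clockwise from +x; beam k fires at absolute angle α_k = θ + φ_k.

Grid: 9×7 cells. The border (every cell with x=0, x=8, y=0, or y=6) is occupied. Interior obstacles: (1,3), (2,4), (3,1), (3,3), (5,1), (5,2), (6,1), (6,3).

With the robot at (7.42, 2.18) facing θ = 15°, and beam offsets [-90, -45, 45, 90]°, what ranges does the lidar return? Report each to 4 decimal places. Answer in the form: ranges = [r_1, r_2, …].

beam 1: φ=-90°, α=285°
  dir = (cos 285°, sin 285°) = (0.2588, -0.9659); from cell (7,2)
  next x-line at t=2.2409, next y-line at t=0.1863; Δt_x=3.8637, Δt_y=1.0353
    y: enter (7,1) at t=0.1863
    y: enter (7,0) at t=1.2216 ← occupied
  → r_1 = 1.2216
beam 2: φ=-45°, α=330°
  dir = (cos 330°, sin 330°) = (0.8660, -0.5000); from cell (7,2)
  next x-line at t=0.6697, next y-line at t=0.3600; Δt_x=1.1547, Δt_y=2.0000
    y: enter (7,1) at t=0.3600
    x: enter (8,1) at t=0.6697 ← occupied
  → r_2 = 0.6697
beam 3: φ=45°, α=60°
  dir = (cos 60°, sin 60°) = (0.5000, 0.8660); from cell (7,2)
  next x-line at t=1.1600, next y-line at t=0.9469; Δt_x=2.0000, Δt_y=1.1547
    y: enter (7,3) at t=0.9469
    x: enter (8,3) at t=1.1600 ← occupied
  → r_3 = 1.1600
beam 4: φ=90°, α=105°
  dir = (cos 105°, sin 105°) = (-0.2588, 0.9659); from cell (7,2)
  next x-line at t=1.6228, next y-line at t=0.8489; Δt_x=3.8637, Δt_y=1.0353
    y: enter (7,3) at t=0.8489
    x: enter (6,3) at t=1.6228 ← occupied
  → r_4 = 1.6228

ranges = [1.2216, 0.6697, 1.1600, 1.6228]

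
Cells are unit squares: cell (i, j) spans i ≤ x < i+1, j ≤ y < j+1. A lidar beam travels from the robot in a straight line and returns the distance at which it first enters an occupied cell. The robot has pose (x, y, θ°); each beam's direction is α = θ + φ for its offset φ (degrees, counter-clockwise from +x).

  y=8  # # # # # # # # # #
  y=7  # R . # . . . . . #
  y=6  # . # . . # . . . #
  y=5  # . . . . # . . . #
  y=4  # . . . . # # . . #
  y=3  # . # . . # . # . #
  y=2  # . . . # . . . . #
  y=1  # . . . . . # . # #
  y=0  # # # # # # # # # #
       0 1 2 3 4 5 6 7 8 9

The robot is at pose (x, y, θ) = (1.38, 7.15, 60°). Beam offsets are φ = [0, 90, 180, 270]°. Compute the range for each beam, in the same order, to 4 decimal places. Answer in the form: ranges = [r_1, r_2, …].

ranges = [0.9815, 0.4388, 0.7600, 0.7159]

beam 1: φ=0°, α=60°
  cosα=0.5000 sinα=0.8660 | (1,7) | tMaxX 1.2400 tMaxY 0.9815 | tΔX 2.0000 tΔY 1.1547
    t=0.9815 [y] (1,8) — stop
  → r_1 = 0.9815
beam 2: φ=90°, α=150°
  cosα=-0.8660 sinα=0.5000 | (1,7) | tMaxX 0.4388 tMaxY 1.7000 | tΔX 1.1547 tΔY 2.0000
    t=0.4388 [x] (0,7) — stop
  → r_2 = 0.4388
beam 3: φ=180°, α=240°
  cosα=-0.5000 sinα=-0.8660 | (1,7) | tMaxX 0.7600 tMaxY 0.1732 | tΔX 2.0000 tΔY 1.1547
    t=0.1732 [y] (1,6)
    t=0.7600 [x] (0,6) — stop
  → r_3 = 0.7600
beam 4: φ=270°, α=330°
  cosα=0.8660 sinα=-0.5000 | (1,7) | tMaxX 0.7159 tMaxY 0.3000 | tΔX 1.1547 tΔY 2.0000
    t=0.3000 [y] (1,6)
    t=0.7159 [x] (2,6) — stop
  → r_4 = 0.7159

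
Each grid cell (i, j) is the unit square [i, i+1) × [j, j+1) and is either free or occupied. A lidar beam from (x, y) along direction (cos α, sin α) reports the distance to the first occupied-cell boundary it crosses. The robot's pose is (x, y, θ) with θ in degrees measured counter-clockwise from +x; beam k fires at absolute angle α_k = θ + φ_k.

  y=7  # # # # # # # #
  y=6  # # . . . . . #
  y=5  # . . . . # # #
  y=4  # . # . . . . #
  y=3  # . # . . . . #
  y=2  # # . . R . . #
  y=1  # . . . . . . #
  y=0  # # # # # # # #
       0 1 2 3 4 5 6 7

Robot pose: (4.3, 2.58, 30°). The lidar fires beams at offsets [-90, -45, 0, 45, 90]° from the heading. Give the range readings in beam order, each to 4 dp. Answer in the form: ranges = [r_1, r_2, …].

ranges = [1.8244, 2.7952, 3.1177, 2.7046, 2.6000]

beam 1: φ=-90°, α=300°
  d=(0.5000,-0.8660)  start (4,2)  tX=1.4000 tY=0.6697  stride 1/|dx|=2.0000 1/|dy|=1.1547
    cross y-line → (4,1), t=0.6697
    cross x-line → (5,1), t=1.4000
    cross y-line → (5,0), t=1.8244 (wall)
  → r_1 = 1.8244
beam 2: φ=-45°, α=345°
  d=(0.9659,-0.2588)  start (4,2)  tX=0.7247 tY=2.2409  stride 1/|dx|=1.0353 1/|dy|=3.8637
    cross x-line → (5,2), t=0.7247
    cross x-line → (6,2), t=1.7600
    cross y-line → (6,1), t=2.2409
    cross x-line → (7,1), t=2.7952 (wall)
  → r_2 = 2.7952
beam 3: φ=0°, α=30°
  d=(0.8660,0.5000)  start (4,2)  tX=0.8083 tY=0.8400  stride 1/|dx|=1.1547 1/|dy|=2.0000
    cross x-line → (5,2), t=0.8083
    cross y-line → (5,3), t=0.8400
    cross x-line → (6,3), t=1.9630
    cross y-line → (6,4), t=2.8400
    cross x-line → (7,4), t=3.1177 (wall)
  → r_3 = 3.1177
beam 4: φ=45°, α=75°
  d=(0.2588,0.9659)  start (4,2)  tX=2.7046 tY=0.4348  stride 1/|dx|=3.8637 1/|dy|=1.0353
    cross y-line → (4,3), t=0.4348
    cross y-line → (4,4), t=1.4701
    cross y-line → (4,5), t=2.5054
    cross x-line → (5,5), t=2.7046 (wall)
  → r_4 = 2.7046
beam 5: φ=90°, α=120°
  d=(-0.5000,0.8660)  start (4,2)  tX=0.6000 tY=0.4850  stride 1/|dx|=2.0000 1/|dy|=1.1547
    cross y-line → (4,3), t=0.4850
    cross x-line → (3,3), t=0.6000
    cross y-line → (3,4), t=1.6397
    cross x-line → (2,4), t=2.6000 (wall)
  → r_5 = 2.6000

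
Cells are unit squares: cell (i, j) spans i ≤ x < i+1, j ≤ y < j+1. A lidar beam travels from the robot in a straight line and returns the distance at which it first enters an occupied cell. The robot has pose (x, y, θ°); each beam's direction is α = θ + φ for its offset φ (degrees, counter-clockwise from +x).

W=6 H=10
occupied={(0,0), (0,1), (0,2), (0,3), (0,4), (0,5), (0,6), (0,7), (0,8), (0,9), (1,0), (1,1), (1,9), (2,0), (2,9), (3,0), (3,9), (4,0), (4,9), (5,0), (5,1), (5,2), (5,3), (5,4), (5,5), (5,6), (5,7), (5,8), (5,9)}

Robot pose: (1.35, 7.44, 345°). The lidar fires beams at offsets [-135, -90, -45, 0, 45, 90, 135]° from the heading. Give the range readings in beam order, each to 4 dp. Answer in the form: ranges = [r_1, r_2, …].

ranges = [0.4041, 1.3523, 7.3000, 3.7788, 3.1200, 1.6150, 0.7000]

beam 1: φ=-135°, α=210°
  dir = (cos 210°, sin 210°) = (-0.8660, -0.5000); from cell (1,7)
  next x-line at t=0.4041, next y-line at t=0.8800; Δt_x=1.1547, Δt_y=2.0000
    x: enter (0,7) at t=0.4041 ← occupied
  → r_1 = 0.4041
beam 2: φ=-90°, α=255°
  dir = (cos 255°, sin 255°) = (-0.2588, -0.9659); from cell (1,7)
  next x-line at t=1.3523, next y-line at t=0.4555; Δt_x=3.8637, Δt_y=1.0353
    y: enter (1,6) at t=0.4555
    x: enter (0,6) at t=1.3523 ← occupied
  → r_2 = 1.3523
beam 3: φ=-45°, α=300°
  dir = (cos 300°, sin 300°) = (0.5000, -0.8660); from cell (1,7)
  next x-line at t=1.3000, next y-line at t=0.5081; Δt_x=2.0000, Δt_y=1.1547
    y: enter (1,6) at t=0.5081
    x: enter (2,6) at t=1.3000
    y: enter (2,5) at t=1.6628
    y: enter (2,4) at t=2.8175
    x: enter (3,4) at t=3.3000
    y: enter (3,3) at t=3.9722
    y: enter (3,2) at t=5.1269
    x: enter (4,2) at t=5.3000
    y: enter (4,1) at t=6.2816
    x: enter (5,1) at t=7.3000 ← occupied
  → r_3 = 7.3000
beam 4: φ=0°, α=345°
  dir = (cos 345°, sin 345°) = (0.9659, -0.2588); from cell (1,7)
  next x-line at t=0.6729, next y-line at t=1.7000; Δt_x=1.0353, Δt_y=3.8637
    x: enter (2,7) at t=0.6729
    y: enter (2,6) at t=1.7000
    x: enter (3,6) at t=1.7082
    x: enter (4,6) at t=2.7435
    x: enter (5,6) at t=3.7788 ← occupied
  → r_4 = 3.7788
beam 5: φ=45°, α=30°
  dir = (cos 30°, sin 30°) = (0.8660, 0.5000); from cell (1,7)
  next x-line at t=0.7506, next y-line at t=1.1200; Δt_x=1.1547, Δt_y=2.0000
    x: enter (2,7) at t=0.7506
    y: enter (2,8) at t=1.1200
    x: enter (3,8) at t=1.9053
    x: enter (4,8) at t=3.0600
    y: enter (4,9) at t=3.1200 ← occupied
  → r_5 = 3.1200
beam 6: φ=90°, α=75°
  dir = (cos 75°, sin 75°) = (0.2588, 0.9659); from cell (1,7)
  next x-line at t=2.5114, next y-line at t=0.5798; Δt_x=3.8637, Δt_y=1.0353
    y: enter (1,8) at t=0.5798
    y: enter (1,9) at t=1.6150 ← occupied
  → r_6 = 1.6150
beam 7: φ=135°, α=120°
  dir = (cos 120°, sin 120°) = (-0.5000, 0.8660); from cell (1,7)
  next x-line at t=0.7000, next y-line at t=0.6466; Δt_x=2.0000, Δt_y=1.1547
    y: enter (1,8) at t=0.6466
    x: enter (0,8) at t=0.7000 ← occupied
  → r_7 = 0.7000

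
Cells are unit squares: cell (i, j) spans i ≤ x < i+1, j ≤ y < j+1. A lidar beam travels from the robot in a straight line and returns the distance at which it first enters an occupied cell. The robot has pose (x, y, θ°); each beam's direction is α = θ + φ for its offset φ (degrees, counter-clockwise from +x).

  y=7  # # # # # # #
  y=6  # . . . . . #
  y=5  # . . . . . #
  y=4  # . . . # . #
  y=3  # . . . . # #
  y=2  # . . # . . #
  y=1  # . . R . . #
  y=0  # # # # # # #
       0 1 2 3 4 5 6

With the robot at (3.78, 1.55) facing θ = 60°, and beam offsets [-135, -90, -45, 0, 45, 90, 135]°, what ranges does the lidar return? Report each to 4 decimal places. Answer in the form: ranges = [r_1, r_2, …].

beam 1: φ=-135°, α=285°
  dir = (cos 285°, sin 285°) = (0.2588, -0.9659); from cell (3,1)
  next x-line at t=0.8500, next y-line at t=0.5694; Δt_x=3.8637, Δt_y=1.0353
    y: enter (3,0) at t=0.5694 ← occupied
  → r_1 = 0.5694
beam 2: φ=-90°, α=330°
  dir = (cos 330°, sin 330°) = (0.8660, -0.5000); from cell (3,1)
  next x-line at t=0.2540, next y-line at t=1.1000; Δt_x=1.1547, Δt_y=2.0000
    x: enter (4,1) at t=0.2540
    y: enter (4,0) at t=1.1000 ← occupied
  → r_2 = 1.1000
beam 3: φ=-45°, α=15°
  dir = (cos 15°, sin 15°) = (0.9659, 0.2588); from cell (3,1)
  next x-line at t=0.2278, next y-line at t=1.7387; Δt_x=1.0353, Δt_y=3.8637
    x: enter (4,1) at t=0.2278
    x: enter (5,1) at t=1.2630
    y: enter (5,2) at t=1.7387
    x: enter (6,2) at t=2.2983 ← occupied
  → r_3 = 2.2983
beam 4: φ=0°, α=60°
  dir = (cos 60°, sin 60°) = (0.5000, 0.8660); from cell (3,1)
  next x-line at t=0.4400, next y-line at t=0.5196; Δt_x=2.0000, Δt_y=1.1547
    x: enter (4,1) at t=0.4400
    y: enter (4,2) at t=0.5196
    y: enter (4,3) at t=1.6743
    x: enter (5,3) at t=2.4400 ← occupied
  → r_4 = 2.4400
beam 5: φ=45°, α=105°
  dir = (cos 105°, sin 105°) = (-0.2588, 0.9659); from cell (3,1)
  next x-line at t=3.0137, next y-line at t=0.4659; Δt_x=3.8637, Δt_y=1.0353
    y: enter (3,2) at t=0.4659 ← occupied
  → r_5 = 0.4659
beam 6: φ=90°, α=150°
  dir = (cos 150°, sin 150°) = (-0.8660, 0.5000); from cell (3,1)
  next x-line at t=0.9007, next y-line at t=0.9000; Δt_x=1.1547, Δt_y=2.0000
    y: enter (3,2) at t=0.9000 ← occupied
  → r_6 = 0.9000
beam 7: φ=135°, α=195°
  dir = (cos 195°, sin 195°) = (-0.9659, -0.2588); from cell (3,1)
  next x-line at t=0.8075, next y-line at t=2.1250; Δt_x=1.0353, Δt_y=3.8637
    x: enter (2,1) at t=0.8075
    x: enter (1,1) at t=1.8428
    y: enter (1,0) at t=2.1250 ← occupied
  → r_7 = 2.1250

ranges = [0.5694, 1.1000, 2.2983, 2.4400, 0.4659, 0.9000, 2.1250]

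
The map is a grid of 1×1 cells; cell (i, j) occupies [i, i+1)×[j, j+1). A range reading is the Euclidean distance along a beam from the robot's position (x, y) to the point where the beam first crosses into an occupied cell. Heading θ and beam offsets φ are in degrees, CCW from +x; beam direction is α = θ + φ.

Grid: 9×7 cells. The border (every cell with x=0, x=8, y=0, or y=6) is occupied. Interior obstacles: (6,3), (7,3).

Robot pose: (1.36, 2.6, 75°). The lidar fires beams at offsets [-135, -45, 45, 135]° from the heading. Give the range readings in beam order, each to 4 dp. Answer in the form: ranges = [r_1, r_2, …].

ranges = [1.8475, 6.8000, 0.7200, 0.4157]

beam 1: φ=-135°, α=300°
  d=(0.5000,-0.8660)  start (1,2)  tX=1.2800 tY=0.6928  stride 1/|dx|=2.0000 1/|dy|=1.1547
    cross y-line → (1,1), t=0.6928
    cross x-line → (2,1), t=1.2800
    cross y-line → (2,0), t=1.8475 (wall)
  → r_1 = 1.8475
beam 2: φ=-45°, α=30°
  d=(0.8660,0.5000)  start (1,2)  tX=0.7390 tY=0.8000  stride 1/|dx|=1.1547 1/|dy|=2.0000
    cross x-line → (2,2), t=0.7390
    cross y-line → (2,3), t=0.8000
    cross x-line → (3,3), t=1.8937
    cross y-line → (3,4), t=2.8000
    cross x-line → (4,4), t=3.0484
    cross x-line → (5,4), t=4.2031
    cross y-line → (5,5), t=4.8000
    cross x-line → (6,5), t=5.3578
    cross x-line → (7,5), t=6.5125
    cross y-line → (7,6), t=6.8000 (wall)
  → r_2 = 6.8000
beam 3: φ=45°, α=120°
  d=(-0.5000,0.8660)  start (1,2)  tX=0.7200 tY=0.4619  stride 1/|dx|=2.0000 1/|dy|=1.1547
    cross y-line → (1,3), t=0.4619
    cross x-line → (0,3), t=0.7200 (wall)
  → r_3 = 0.7200
beam 4: φ=135°, α=210°
  d=(-0.8660,-0.5000)  start (1,2)  tX=0.4157 tY=1.2000  stride 1/|dx|=1.1547 1/|dy|=2.0000
    cross x-line → (0,2), t=0.4157 (wall)
  → r_4 = 0.4157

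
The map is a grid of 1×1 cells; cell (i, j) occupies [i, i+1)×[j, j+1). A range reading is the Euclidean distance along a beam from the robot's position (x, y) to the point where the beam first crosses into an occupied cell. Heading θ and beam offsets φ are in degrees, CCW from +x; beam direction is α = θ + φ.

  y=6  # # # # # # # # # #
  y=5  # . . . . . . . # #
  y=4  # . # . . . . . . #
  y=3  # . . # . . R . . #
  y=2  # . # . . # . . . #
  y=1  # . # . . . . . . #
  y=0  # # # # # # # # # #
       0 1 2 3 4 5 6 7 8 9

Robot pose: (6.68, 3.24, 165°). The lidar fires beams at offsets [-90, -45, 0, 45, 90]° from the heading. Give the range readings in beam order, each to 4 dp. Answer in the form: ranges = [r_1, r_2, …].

ranges = [2.8574, 3.1870, 2.7745, 0.7852, 2.3190]

beam 1: φ=-90°, α=75°
  d=(0.2588,0.9659)  start (6,3)  tX=1.2364 tY=0.7868  stride 1/|dx|=3.8637 1/|dy|=1.0353
    cross y-line → (6,4), t=0.7868
    cross x-line → (7,4), t=1.2364
    cross y-line → (7,5), t=1.8221
    cross y-line → (7,6), t=2.8574 (wall)
  → r_1 = 2.8574
beam 2: φ=-45°, α=120°
  d=(-0.5000,0.8660)  start (6,3)  tX=1.3600 tY=0.8776  stride 1/|dx|=2.0000 1/|dy|=1.1547
    cross y-line → (6,4), t=0.8776
    cross x-line → (5,4), t=1.3600
    cross y-line → (5,5), t=2.0323
    cross y-line → (5,6), t=3.1870 (wall)
  → r_2 = 3.1870
beam 3: φ=0°, α=165°
  d=(-0.9659,0.2588)  start (6,3)  tX=0.7040 tY=2.9364  stride 1/|dx|=1.0353 1/|dy|=3.8637
    cross x-line → (5,3), t=0.7040
    cross x-line → (4,3), t=1.7393
    cross x-line → (3,3), t=2.7745 (wall)
  → r_3 = 2.7745
beam 4: φ=45°, α=210°
  d=(-0.8660,-0.5000)  start (6,3)  tX=0.7852 tY=0.4800  stride 1/|dx|=1.1547 1/|dy|=2.0000
    cross y-line → (6,2), t=0.4800
    cross x-line → (5,2), t=0.7852 (wall)
  → r_4 = 0.7852
beam 5: φ=90°, α=255°
  d=(-0.2588,-0.9659)  start (6,3)  tX=2.6273 tY=0.2485  stride 1/|dx|=3.8637 1/|dy|=1.0353
    cross y-line → (6,2), t=0.2485
    cross y-line → (6,1), t=1.2837
    cross y-line → (6,0), t=2.3190 (wall)
  → r_5 = 2.3190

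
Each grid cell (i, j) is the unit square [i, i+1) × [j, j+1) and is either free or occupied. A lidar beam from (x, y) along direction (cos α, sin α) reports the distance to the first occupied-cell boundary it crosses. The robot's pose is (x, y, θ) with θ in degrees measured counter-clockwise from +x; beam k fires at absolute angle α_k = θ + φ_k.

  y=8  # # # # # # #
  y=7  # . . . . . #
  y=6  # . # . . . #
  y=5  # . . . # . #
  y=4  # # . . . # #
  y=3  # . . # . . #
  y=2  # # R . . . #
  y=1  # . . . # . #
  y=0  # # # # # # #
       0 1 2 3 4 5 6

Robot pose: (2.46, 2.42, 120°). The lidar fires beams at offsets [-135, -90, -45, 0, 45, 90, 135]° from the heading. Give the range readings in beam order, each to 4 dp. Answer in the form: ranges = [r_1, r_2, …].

ranges = [1.6228, 1.1600, 5.7768, 1.8244, 0.4762, 0.5312, 1.4701]

beam 1: φ=-135°, α=345°
  dir = (cos 345°, sin 345°) = (0.9659, -0.2588); from cell (2,2)
  next x-line at t=0.5590, next y-line at t=1.6228; Δt_x=1.0353, Δt_y=3.8637
    x: enter (3,2) at t=0.5590
    x: enter (4,2) at t=1.5943
    y: enter (4,1) at t=1.6228 ← occupied
  → r_1 = 1.6228
beam 2: φ=-90°, α=30°
  dir = (cos 30°, sin 30°) = (0.8660, 0.5000); from cell (2,2)
  next x-line at t=0.6235, next y-line at t=1.1600; Δt_x=1.1547, Δt_y=2.0000
    x: enter (3,2) at t=0.6235
    y: enter (3,3) at t=1.1600 ← occupied
  → r_2 = 1.1600
beam 3: φ=-45°, α=75°
  dir = (cos 75°, sin 75°) = (0.2588, 0.9659); from cell (2,2)
  next x-line at t=2.0864, next y-line at t=0.6005; Δt_x=3.8637, Δt_y=1.0353
    y: enter (2,3) at t=0.6005
    y: enter (2,4) at t=1.6357
    x: enter (3,4) at t=2.0864
    y: enter (3,5) at t=2.6710
    y: enter (3,6) at t=3.7063
    y: enter (3,7) at t=4.7416
    y: enter (3,8) at t=5.7768 ← occupied
  → r_3 = 5.7768
beam 4: φ=0°, α=120°
  dir = (cos 120°, sin 120°) = (-0.5000, 0.8660); from cell (2,2)
  next x-line at t=0.9200, next y-line at t=0.6697; Δt_x=2.0000, Δt_y=1.1547
    y: enter (2,3) at t=0.6697
    x: enter (1,3) at t=0.9200
    y: enter (1,4) at t=1.8244 ← occupied
  → r_4 = 1.8244
beam 5: φ=45°, α=165°
  dir = (cos 165°, sin 165°) = (-0.9659, 0.2588); from cell (2,2)
  next x-line at t=0.4762, next y-line at t=2.2409; Δt_x=1.0353, Δt_y=3.8637
    x: enter (1,2) at t=0.4762 ← occupied
  → r_5 = 0.4762
beam 6: φ=90°, α=210°
  dir = (cos 210°, sin 210°) = (-0.8660, -0.5000); from cell (2,2)
  next x-line at t=0.5312, next y-line at t=0.8400; Δt_x=1.1547, Δt_y=2.0000
    x: enter (1,2) at t=0.5312 ← occupied
  → r_6 = 0.5312
beam 7: φ=135°, α=255°
  dir = (cos 255°, sin 255°) = (-0.2588, -0.9659); from cell (2,2)
  next x-line at t=1.7773, next y-line at t=0.4348; Δt_x=3.8637, Δt_y=1.0353
    y: enter (2,1) at t=0.4348
    y: enter (2,0) at t=1.4701 ← occupied
  → r_7 = 1.4701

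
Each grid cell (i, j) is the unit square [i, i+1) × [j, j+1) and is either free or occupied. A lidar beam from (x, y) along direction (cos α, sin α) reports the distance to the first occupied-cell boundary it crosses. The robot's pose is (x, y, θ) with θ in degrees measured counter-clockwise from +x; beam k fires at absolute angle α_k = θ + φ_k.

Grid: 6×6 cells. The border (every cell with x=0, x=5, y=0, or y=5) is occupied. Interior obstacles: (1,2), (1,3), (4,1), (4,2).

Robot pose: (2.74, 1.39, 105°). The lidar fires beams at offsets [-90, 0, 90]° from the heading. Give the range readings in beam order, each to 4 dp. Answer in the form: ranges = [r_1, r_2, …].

beam 1: φ=-90°, α=15°
  d=(0.9659,0.2588)  start (2,1)  tX=0.2692 tY=2.3569  stride 1/|dx|=1.0353 1/|dy|=3.8637
    cross x-line → (3,1), t=0.2692
    cross x-line → (4,1), t=1.3044 (wall)
  → r_1 = 1.3044
beam 2: φ=0°, α=105°
  d=(-0.2588,0.9659)  start (2,1)  tX=2.8591 tY=0.6315  stride 1/|dx|=3.8637 1/|dy|=1.0353
    cross y-line → (2,2), t=0.6315
    cross y-line → (2,3), t=1.6668
    cross y-line → (2,4), t=2.7021
    cross x-line → (1,4), t=2.8591
    cross y-line → (1,5), t=3.7373 (wall)
  → r_2 = 3.7373
beam 3: φ=90°, α=195°
  d=(-0.9659,-0.2588)  start (2,1)  tX=0.7661 tY=1.5068  stride 1/|dx|=1.0353 1/|dy|=3.8637
    cross x-line → (1,1), t=0.7661
    cross y-line → (1,0), t=1.5068 (wall)
  → r_3 = 1.5068

ranges = [1.3044, 3.7373, 1.5068]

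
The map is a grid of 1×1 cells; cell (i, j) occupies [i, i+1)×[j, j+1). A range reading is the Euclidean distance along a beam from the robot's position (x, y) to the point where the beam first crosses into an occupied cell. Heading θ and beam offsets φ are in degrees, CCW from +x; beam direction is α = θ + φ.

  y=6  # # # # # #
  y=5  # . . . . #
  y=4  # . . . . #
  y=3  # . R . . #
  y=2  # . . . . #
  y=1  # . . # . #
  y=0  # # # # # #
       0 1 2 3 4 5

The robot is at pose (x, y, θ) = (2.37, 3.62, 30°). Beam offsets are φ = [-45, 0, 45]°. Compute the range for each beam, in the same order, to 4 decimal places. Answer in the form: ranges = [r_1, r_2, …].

beam 1: φ=-45°, α=345°
  direction (0.9659, -0.2588); cell (2,3); t to first gridline: x 0.6522, y 2.3955 (then +1.0353 / +3.8637)
    (3,3) via x @ 0.6522
    (4,3) via x @ 1.6875
    (4,2) via y @ 2.3955
    (5,2) via x @ 2.7228  # hit
  → r_1 = 2.7228
beam 2: φ=0°, α=30°
  direction (0.8660, 0.5000); cell (2,3); t to first gridline: x 0.7275, y 0.7600 (then +1.1547 / +2.0000)
    (3,3) via x @ 0.7275
    (3,4) via y @ 0.7600
    (4,4) via x @ 1.8822
    (4,5) via y @ 2.7600
    (5,5) via x @ 3.0369  # hit
  → r_2 = 3.0369
beam 3: φ=45°, α=75°
  direction (0.2588, 0.9659); cell (2,3); t to first gridline: x 2.4341, y 0.3934 (then +3.8637 / +1.0353)
    (2,4) via y @ 0.3934
    (2,5) via y @ 1.4287
    (3,5) via x @ 2.4341
    (3,6) via y @ 2.4640  # hit
  → r_3 = 2.4640

ranges = [2.7228, 3.0369, 2.4640]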